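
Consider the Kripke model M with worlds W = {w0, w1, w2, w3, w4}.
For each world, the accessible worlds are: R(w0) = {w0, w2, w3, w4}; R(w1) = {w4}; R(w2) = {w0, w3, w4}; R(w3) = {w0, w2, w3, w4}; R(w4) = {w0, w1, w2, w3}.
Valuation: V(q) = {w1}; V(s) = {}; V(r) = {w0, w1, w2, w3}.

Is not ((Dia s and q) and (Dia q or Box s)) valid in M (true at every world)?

Yes

Let φ = not ((Dia s and q) and (Dia q or Box s)). Evaluate φ at each world:
  w0 (successors {w0, w2, w3, w4}): φ is true.
  w1 (successors {w4}): φ is true.
  w2 (successors {w0, w3, w4}): φ is true.
  w3 (successors {w0, w2, w3, w4}): φ is true.
  w4 (successors {w0, w1, w2, w3}): φ is true.
For instance, at w3:
  At w3: (Dia s and q) and (Dia q or Box s) is false, so not ((Dia s and q) and (Dia q or Box s)) is true.
    At w3: Dia s and q is false, Dia q or Box s is false, so (Dia s and q) and (Dia q or Box s) is false.
      At w3: Dia s is false, q is false, so Dia s and q is false.
      At w3: Dia q is false, Box s is false, so Dia q or Box s is false.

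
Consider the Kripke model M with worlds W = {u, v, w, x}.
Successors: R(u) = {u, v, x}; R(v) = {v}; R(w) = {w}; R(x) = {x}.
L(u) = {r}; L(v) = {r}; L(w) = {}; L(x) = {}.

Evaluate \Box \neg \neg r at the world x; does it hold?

No

At x: \Box \neg \neg r requires \neg \neg r at every successor {x}.
  \neg \neg r fails at x, so \Box \neg \neg r is false at x.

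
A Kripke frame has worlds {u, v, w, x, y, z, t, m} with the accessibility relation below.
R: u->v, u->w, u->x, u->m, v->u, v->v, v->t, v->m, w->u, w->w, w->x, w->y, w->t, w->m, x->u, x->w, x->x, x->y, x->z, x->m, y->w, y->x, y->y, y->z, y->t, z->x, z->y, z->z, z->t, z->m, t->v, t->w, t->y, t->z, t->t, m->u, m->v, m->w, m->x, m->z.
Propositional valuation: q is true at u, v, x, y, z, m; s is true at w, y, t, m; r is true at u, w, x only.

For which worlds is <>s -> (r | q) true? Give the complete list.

u, v, w, x, y, z, m

Recall that <>ψ holds at a world iff ψ holds at some accessible world.
Let φ = <>s -> (r | q). Evaluate φ at each world:
  u (successors {v, w, x, m}): φ is true.
  v (successors {u, v, t, m}): φ is true.
  w (successors {u, w, x, y, t, m}): φ is true.
  x (successors {u, w, x, y, z, m}): φ is true.
  y (successors {w, x, y, z, t}): φ is true.
  z (successors {x, y, z, t, m}): φ is true.
  t (successors {v, w, y, z, t}): φ is false.
  m (successors {u, v, w, x, z}): φ is true.
For instance, at v:
  At v: <>s is true, r | q is true, so <>s -> (r | q) is true.
    At v: <>s requires s at some successor in {u, v, t, m}.
      s holds at t, so <>s is true at v.
Satisfying worlds: {u, v, w, x, y, z, m}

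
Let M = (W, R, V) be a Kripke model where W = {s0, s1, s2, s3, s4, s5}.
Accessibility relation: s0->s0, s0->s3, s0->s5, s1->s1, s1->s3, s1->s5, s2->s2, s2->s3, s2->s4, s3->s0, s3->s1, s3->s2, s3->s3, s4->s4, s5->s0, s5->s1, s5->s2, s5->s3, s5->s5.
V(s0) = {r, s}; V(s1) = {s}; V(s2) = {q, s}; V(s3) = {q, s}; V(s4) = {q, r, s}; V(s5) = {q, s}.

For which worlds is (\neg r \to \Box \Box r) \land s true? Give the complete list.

s0, s4

Let φ = (\neg r \to \Box \Box r) \land s. Evaluate φ at each world:
  s0 (successors {s0, s3, s5}): φ is true.
  s1 (successors {s1, s3, s5}): φ is false.
  s2 (successors {s2, s3, s4}): φ is false.
  s3 (successors {s0, s1, s2, s3}): φ is false.
  s4 (successors {s4}): φ is true.
  s5 (successors {s0, s1, s2, s3, s5}): φ is false.
For instance, at s0:
  At s0: \neg r \to \Box \Box r is true, s is true, so (\neg r \to \Box \Box r) \land s is true.
    At s0: \neg r is false, \Box \Box r is false, so \neg r \to \Box \Box r is true.
      At s0: \Box \Box r requires \Box r at every successor {s0, s3, s5}.
        \Box r fails at s0, so \Box \Box r is false at s0.
Satisfying worlds: {s0, s4}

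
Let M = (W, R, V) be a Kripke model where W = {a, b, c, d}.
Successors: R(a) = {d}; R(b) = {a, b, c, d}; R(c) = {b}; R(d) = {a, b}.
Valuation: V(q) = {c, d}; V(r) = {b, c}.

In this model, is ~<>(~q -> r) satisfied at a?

No

At a: <>(~q -> r) is true, so ~<>(~q -> r) is false.
  At a: <>(~q -> r) requires ~q -> r at some successor in {d}.
    ~q -> r holds at d, so <>(~q -> r) is true at a.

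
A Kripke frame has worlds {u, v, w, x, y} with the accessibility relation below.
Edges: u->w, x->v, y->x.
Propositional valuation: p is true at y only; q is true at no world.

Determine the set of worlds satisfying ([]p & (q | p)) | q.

Let φ = ([]p & (q | p)) | q. Evaluate φ at each world:
  u (successors {w}): φ is false.
  v (successors ∅): φ is false.
  w (successors ∅): φ is false.
  x (successors {v}): φ is false.
  y (successors {x}): φ is false.
For instance, at u:
  At u: []p & (q | p) is false, q is false, so ([]p & (q | p)) | q is false.
    At u: []p is false, q | p is false, so []p & (q | p) is false.
      At u: []p requires p at every successor {w}.
        p fails at w, so []p is false at u.
Satisfying worlds: none.

none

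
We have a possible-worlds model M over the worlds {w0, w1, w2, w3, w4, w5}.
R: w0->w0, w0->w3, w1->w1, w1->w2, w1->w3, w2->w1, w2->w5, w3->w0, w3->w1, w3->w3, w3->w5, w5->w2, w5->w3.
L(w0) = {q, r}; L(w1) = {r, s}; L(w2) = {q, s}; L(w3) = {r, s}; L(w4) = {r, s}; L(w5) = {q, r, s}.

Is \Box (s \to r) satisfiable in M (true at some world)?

Yes

Let φ = \Box (s \to r). Evaluate φ at each world:
  w0 (successors {w0, w3}): φ is true.
  w1 (successors {w1, w2, w3}): φ is false.
  w2 (successors {w1, w5}): φ is true.
  w3 (successors {w0, w1, w3, w5}): φ is true.
  w4 (successors ∅): φ is true.
  w5 (successors {w2, w3}): φ is false.
Detail at w0 (witness):
  At w0: \Box (s \to r) requires s \to r at every successor {w0, w3}.
    At w0: s \to r is true.
    At w3: s \to r is true.
  So \Box (s \to r) is true at w0.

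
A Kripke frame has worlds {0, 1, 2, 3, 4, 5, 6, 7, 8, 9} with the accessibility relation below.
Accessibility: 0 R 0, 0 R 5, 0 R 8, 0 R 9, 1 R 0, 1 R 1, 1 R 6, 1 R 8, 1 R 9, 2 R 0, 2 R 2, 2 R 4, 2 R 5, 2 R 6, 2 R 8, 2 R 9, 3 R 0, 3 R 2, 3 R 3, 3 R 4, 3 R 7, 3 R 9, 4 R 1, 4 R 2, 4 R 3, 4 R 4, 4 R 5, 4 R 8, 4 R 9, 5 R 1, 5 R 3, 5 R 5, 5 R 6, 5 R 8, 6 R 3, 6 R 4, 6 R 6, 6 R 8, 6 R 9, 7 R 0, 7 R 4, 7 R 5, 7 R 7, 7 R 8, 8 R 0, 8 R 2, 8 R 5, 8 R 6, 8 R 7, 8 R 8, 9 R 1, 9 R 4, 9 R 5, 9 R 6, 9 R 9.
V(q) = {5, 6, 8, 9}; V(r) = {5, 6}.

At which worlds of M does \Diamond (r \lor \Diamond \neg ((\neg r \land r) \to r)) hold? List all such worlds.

0, 1, 2, 4, 5, 6, 7, 8, 9

Recall that \Diamond ψ holds at a world iff ψ holds at some accessible world.
Let φ = \Diamond (r \lor \Diamond \neg ((\neg r \land r) \to r)). Evaluate φ at each world:
  0 (successors {0, 5, 8, 9}): φ is true.
  1 (successors {0, 1, 6, 8, 9}): φ is true.
  2 (successors {0, 2, 4, 5, 6, 8, 9}): φ is true.
  3 (successors {0, 2, 3, 4, 7, 9}): φ is false.
  4 (successors {1, 2, 3, 4, 5, 8, 9}): φ is true.
  5 (successors {1, 3, 5, 6, 8}): φ is true.
  6 (successors {3, 4, 6, 8, 9}): φ is true.
  7 (successors {0, 4, 5, 7, 8}): φ is true.
  8 (successors {0, 2, 5, 6, 7, 8}): φ is true.
  9 (successors {1, 4, 5, 6, 9}): φ is true.
For instance, at 1:
  At 1: \Diamond (r \lor \Diamond \neg ((\neg r \land r) \to r)) requires r \lor \Diamond \neg ((\neg r \land r) \to r) at some successor in {0, 1, 6, 8, 9}.
    r \lor \Diamond \neg ((\neg r \land r) \to r) holds at 6, so \Diamond (r \lor \Diamond \neg ((\neg r \land r) \to r)) is true at 1.
      At 6: r is true, \Diamond \neg ((\neg r \land r) \to r) is false, so r \lor \Diamond \neg ((\neg r \land r) \to r) is true.
Satisfying worlds: {0, 1, 2, 4, 5, 6, 7, 8, 9}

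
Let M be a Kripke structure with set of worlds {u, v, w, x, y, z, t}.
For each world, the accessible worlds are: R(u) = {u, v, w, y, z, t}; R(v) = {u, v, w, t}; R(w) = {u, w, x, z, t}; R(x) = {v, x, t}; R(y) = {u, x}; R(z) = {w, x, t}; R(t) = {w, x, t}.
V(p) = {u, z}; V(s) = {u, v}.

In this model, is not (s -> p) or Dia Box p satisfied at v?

At v: not (s -> p) is true, Dia Box p is false, so not (s -> p) or Dia Box p is true.
  At v: Dia Box p requires Box p at some successor in {u, v, w, t}.
    At u: Box p is false.
    At v: Box p is false.
    At w: Box p is false.
    At t: Box p is false.
  So Dia Box p is false at v.

Yes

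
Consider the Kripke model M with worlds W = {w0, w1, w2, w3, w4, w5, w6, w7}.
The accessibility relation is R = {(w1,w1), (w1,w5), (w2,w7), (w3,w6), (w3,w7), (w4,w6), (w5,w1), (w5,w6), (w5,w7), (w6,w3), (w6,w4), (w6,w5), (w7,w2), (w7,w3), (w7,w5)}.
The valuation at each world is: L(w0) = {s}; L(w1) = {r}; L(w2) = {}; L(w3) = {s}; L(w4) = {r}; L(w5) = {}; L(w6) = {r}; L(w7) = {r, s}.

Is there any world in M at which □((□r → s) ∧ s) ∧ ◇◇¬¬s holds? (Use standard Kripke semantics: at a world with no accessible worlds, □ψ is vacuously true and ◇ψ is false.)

Yes

Let φ = □((□r → s) ∧ s) ∧ ◇◇¬¬s. Evaluate φ at each world:
  w0 (successors ∅): φ is false.
  w1 (successors {w1, w5}): φ is false.
  w2 (successors {w7}): φ is true.
  w3 (successors {w6, w7}): φ is false.
  w4 (successors {w6}): φ is false.
  w5 (successors {w1, w6, w7}): φ is false.
  w6 (successors {w3, w4, w5}): φ is false.
  w7 (successors {w2, w3, w5}): φ is false.
Detail at w2 (witness):
  At w2: □((□r → s) ∧ s) is true, ◇◇¬¬s is true, so □((□r → s) ∧ s) ∧ ◇◇¬¬s is true.
    At w2: □((□r → s) ∧ s) requires (□r → s) ∧ s at every successor {w7}.
      At w7: (□r → s) ∧ s is true.
    So □((□r → s) ∧ s) is true at w2.
    At w2: ◇◇¬¬s requires ◇¬¬s at some successor in {w7}.
      ◇¬¬s holds at w7, so ◇◇¬¬s is true at w2.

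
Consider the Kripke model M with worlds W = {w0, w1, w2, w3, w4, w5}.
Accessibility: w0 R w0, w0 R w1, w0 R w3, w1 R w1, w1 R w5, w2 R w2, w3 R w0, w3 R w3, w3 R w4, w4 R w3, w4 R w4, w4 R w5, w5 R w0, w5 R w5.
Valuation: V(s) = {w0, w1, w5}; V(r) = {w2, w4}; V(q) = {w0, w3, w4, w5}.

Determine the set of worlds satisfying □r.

Let φ = □r. Evaluate φ at each world:
  w0 (successors {w0, w1, w3}): φ is false.
  w1 (successors {w1, w5}): φ is false.
  w2 (successors {w2}): φ is true.
  w3 (successors {w0, w3, w4}): φ is false.
  w4 (successors {w3, w4, w5}): φ is false.
  w5 (successors {w0, w5}): φ is false.
For instance, at w3:
  At w3: □r requires r at every successor {w0, w3, w4}.
    r fails at w0, so □r is false at w3.
Satisfying worlds: {w2}

w2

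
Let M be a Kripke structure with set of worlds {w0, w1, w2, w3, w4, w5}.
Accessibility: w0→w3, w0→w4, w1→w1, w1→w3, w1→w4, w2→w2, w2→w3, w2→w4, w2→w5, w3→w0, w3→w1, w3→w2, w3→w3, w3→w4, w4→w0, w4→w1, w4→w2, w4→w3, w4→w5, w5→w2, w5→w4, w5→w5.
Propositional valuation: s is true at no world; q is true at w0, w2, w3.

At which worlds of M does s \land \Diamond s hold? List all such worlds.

none

Let φ = s \land \Diamond s. Evaluate φ at each world:
  w0 (successors {w3, w4}): φ is false.
  w1 (successors {w1, w3, w4}): φ is false.
  w2 (successors {w2, w3, w4, w5}): φ is false.
  w3 (successors {w0, w1, w2, w3, w4}): φ is false.
  w4 (successors {w0, w1, w2, w3, w5}): φ is false.
  w5 (successors {w2, w4, w5}): φ is false.
For instance, at w5:
  At w5: s is false, \Diamond s is false, so s \land \Diamond s is false.
    At w5: \Diamond s requires s at some successor in {w2, w4, w5}.
      At w2: s is false.
      At w4: s is false.
      At w5: s is false.
    So \Diamond s is false at w5.
Satisfying worlds: none.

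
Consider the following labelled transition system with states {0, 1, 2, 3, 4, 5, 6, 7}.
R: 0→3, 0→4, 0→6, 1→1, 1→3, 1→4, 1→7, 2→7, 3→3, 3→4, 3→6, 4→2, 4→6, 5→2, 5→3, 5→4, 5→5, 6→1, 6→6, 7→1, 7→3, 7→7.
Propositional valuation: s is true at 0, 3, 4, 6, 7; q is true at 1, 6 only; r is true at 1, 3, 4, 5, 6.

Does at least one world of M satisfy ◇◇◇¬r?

Yes

Let φ = ◇◇◇¬r. Evaluate φ at each world:
  0 (successors {3, 4, 6}): φ is true.
  1 (successors {1, 3, 4, 7}): φ is true.
  2 (successors {7}): φ is true.
  3 (successors {3, 4, 6}): φ is true.
  4 (successors {2, 6}): φ is true.
  5 (successors {2, 3, 4, 5}): φ is true.
  6 (successors {1, 6}): φ is true.
  7 (successors {1, 3, 7}): φ is true.
Detail at 0 (witness):
  At 0: ◇◇◇¬r requires ◇◇¬r at some successor in {3, 4, 6}.
    ◇◇¬r holds at 3, so ◇◇◇¬r is true at 0.
      At 3: ◇◇¬r requires ◇¬r at some successor in {3, 4, 6}.
        ◇¬r holds at 4, so ◇◇¬r is true at 3.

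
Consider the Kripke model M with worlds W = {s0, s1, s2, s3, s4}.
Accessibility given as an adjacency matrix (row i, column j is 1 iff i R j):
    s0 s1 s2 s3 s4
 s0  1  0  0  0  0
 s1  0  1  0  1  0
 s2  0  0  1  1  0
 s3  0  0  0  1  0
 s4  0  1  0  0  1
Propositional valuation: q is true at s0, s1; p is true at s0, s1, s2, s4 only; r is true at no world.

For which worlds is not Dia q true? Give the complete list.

Let φ = not Dia q. Evaluate φ at each world:
  s0 (successors {s0}): φ is false.
  s1 (successors {s1, s3}): φ is false.
  s2 (successors {s2, s3}): φ is true.
  s3 (successors {s3}): φ is true.
  s4 (successors {s1, s4}): φ is false.
For instance, at s3:
  At s3: Dia q is false, so not Dia q is true.
    At s3: Dia q requires q at some successor in {s3}.
      At s3: q is false.
    So Dia q is false at s3.
Satisfying worlds: {s2, s3}

s2, s3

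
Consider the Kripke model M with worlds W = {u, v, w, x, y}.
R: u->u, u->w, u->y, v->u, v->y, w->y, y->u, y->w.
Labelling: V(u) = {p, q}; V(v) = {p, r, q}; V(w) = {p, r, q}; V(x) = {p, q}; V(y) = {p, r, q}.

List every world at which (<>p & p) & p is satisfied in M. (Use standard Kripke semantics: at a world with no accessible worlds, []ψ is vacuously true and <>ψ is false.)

u, v, w, y

Recall that <>ψ holds at a world iff ψ holds at some accessible world.
Let φ = (<>p & p) & p. Evaluate φ at each world:
  u (successors {u, w, y}): φ is true.
  v (successors {u, y}): φ is true.
  w (successors {y}): φ is true.
  x (successors ∅): φ is false.
  y (successors {u, w}): φ is true.
For instance, at y:
  At y: <>p & p is true, p is true, so (<>p & p) & p is true.
    At y: <>p is true, p is true, so <>p & p is true.
      At y: <>p requires p at some successor in {u, w}.
        p holds at u, so <>p is true at y.
Satisfying worlds: {u, v, w, y}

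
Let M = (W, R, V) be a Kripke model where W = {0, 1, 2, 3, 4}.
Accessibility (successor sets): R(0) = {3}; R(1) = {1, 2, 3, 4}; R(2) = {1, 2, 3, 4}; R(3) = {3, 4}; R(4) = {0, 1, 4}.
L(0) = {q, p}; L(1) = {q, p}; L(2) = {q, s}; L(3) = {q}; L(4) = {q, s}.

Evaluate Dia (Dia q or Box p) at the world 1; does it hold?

Recall that Box ψ holds at a world iff ψ holds at every accessible world, and Dia ψ holds iff ψ holds at some accessible world.
At 1: Dia (Dia q or Box p) requires Dia q or Box p at some successor in {1, 2, 3, 4}.
  Dia q or Box p holds at 1, so Dia (Dia q or Box p) is true at 1.
    At 1: Dia q is true, Box p is false, so Dia q or Box p is true.
      At 1: Dia q requires q at some successor in {1, 2, 3, 4}.
        q holds at 1, so Dia q is true at 1.
      At 1: Box p requires p at every successor {1, 2, 3, 4}.
        p fails at 2, so Box p is false at 1.

Yes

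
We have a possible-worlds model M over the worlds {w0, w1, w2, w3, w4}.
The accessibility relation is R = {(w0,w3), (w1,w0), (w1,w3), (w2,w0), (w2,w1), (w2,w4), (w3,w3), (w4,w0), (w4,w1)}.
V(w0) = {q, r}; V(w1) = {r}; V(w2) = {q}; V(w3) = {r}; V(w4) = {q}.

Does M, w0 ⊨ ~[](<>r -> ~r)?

Yes

At w0: [](<>r -> ~r) is false, so ~[](<>r -> ~r) is true.
  At w0: [](<>r -> ~r) requires <>r -> ~r at every successor {w3}.
    <>r -> ~r fails at w3, so [](<>r -> ~r) is false at w0.
      At w3: <>r is true, ~r is false, so <>r -> ~r is false.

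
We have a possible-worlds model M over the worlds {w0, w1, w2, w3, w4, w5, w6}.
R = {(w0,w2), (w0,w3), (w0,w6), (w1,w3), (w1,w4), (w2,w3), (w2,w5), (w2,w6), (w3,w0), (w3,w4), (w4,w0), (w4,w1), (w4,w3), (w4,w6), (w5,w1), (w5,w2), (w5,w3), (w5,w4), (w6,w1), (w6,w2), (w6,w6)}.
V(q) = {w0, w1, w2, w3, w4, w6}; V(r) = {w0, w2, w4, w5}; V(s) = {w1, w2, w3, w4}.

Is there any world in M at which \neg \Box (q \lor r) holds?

Let φ = \neg \Box (q \lor r). Evaluate φ at each world:
  w0 (successors {w2, w3, w6}): φ is false.
  w1 (successors {w3, w4}): φ is false.
  w2 (successors {w3, w5, w6}): φ is false.
  w3 (successors {w0, w4}): φ is false.
  w4 (successors {w0, w1, w3, w6}): φ is false.
  w5 (successors {w1, w2, w3, w4}): φ is false.
  w6 (successors {w1, w2, w6}): φ is false.
For instance, at w2:
  At w2: \Box (q \lor r) is true, so \neg \Box (q \lor r) is false.
    At w2: \Box (q \lor r) requires q \lor r at every successor {w3, w5, w6}.
      At w3: q \lor r is true.
      At w5: q \lor r is true.
      At w6: q \lor r is true.
    So \Box (q \lor r) is true at w2.

No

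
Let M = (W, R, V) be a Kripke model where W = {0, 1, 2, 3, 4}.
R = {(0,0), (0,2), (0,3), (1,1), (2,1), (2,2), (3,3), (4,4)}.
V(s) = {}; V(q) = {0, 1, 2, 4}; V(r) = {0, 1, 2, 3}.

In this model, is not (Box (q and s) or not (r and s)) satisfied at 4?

At 4: Box (q and s) or not (r and s) is true, so not (Box (q and s) or not (r and s)) is false.
  At 4: Box (q and s) is false, not (r and s) is true, so Box (q and s) or not (r and s) is true.
    At 4: Box (q and s) requires q and s at every successor {4}.
      q and s fails at 4, so Box (q and s) is false at 4.

No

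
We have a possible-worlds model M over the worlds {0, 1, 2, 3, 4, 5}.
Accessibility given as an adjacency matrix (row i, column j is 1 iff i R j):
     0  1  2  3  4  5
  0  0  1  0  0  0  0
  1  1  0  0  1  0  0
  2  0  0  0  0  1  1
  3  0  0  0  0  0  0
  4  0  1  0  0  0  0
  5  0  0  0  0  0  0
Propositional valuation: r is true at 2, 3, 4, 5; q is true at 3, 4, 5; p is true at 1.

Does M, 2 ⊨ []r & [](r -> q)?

Yes

At 2: []r is true, [](r -> q) is true, so []r & [](r -> q) is true.
  At 2: []r requires r at every successor {4, 5}.
    At 4: r is true.
    At 5: r is true.
  So []r is true at 2.
  At 2: [](r -> q) requires r -> q at every successor {4, 5}.
    At 4: r -> q is true.
    At 5: r -> q is true.
  So [](r -> q) is true at 2.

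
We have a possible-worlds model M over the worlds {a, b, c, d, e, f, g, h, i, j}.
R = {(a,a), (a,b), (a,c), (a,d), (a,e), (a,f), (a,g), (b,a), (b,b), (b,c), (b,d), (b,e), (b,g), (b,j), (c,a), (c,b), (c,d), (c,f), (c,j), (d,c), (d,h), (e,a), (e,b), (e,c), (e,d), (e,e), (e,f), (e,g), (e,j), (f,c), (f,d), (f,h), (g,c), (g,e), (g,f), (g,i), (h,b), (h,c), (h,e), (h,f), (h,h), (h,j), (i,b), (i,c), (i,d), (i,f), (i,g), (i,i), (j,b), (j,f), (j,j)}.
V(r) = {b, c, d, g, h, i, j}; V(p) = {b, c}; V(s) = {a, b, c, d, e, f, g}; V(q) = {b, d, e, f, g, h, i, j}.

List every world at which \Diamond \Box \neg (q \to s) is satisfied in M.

none

Recall that \Box ψ holds at a world iff ψ holds at every accessible world, and \Diamond ψ holds iff ψ holds at some accessible world.
Let φ = \Diamond \Box \neg (q \to s). Evaluate φ at each world:
  a (successors {a, b, c, d, e, f, g}): φ is false.
  b (successors {a, b, c, d, e, g, j}): φ is false.
  c (successors {a, b, d, f, j}): φ is false.
  d (successors {c, h}): φ is false.
  e (successors {a, b, c, d, e, f, g, j}): φ is false.
  f (successors {c, d, h}): φ is false.
  g (successors {c, e, f, i}): φ is false.
  h (successors {b, c, e, f, h, j}): φ is false.
  i (successors {b, c, d, f, g, i}): φ is false.
  j (successors {b, f, j}): φ is false.
For instance, at h:
  At h: \Diamond \Box \neg (q \to s) requires \Box \neg (q \to s) at some successor in {b, c, e, f, h, j}.
    At b: \Box \neg (q \to s) is false.
    At c: \Box \neg (q \to s) is false.
    At e: \Box \neg (q \to s) is false.
    At f: \Box \neg (q \to s) is false.
    At h: \Box \neg (q \to s) is false.
    At j: \Box \neg (q \to s) is false.
  So \Diamond \Box \neg (q \to s) is false at h.
Satisfying worlds: none.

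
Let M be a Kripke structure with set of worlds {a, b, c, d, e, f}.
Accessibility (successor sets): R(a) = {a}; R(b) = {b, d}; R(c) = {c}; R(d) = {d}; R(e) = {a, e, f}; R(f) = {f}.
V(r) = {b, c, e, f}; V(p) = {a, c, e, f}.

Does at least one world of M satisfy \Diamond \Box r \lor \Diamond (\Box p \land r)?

Let φ = \Diamond \Box r \lor \Diamond (\Box p \land r). Evaluate φ at each world:
  a (successors {a}): φ is false.
  b (successors {b, d}): φ is false.
  c (successors {c}): φ is true.
  d (successors {d}): φ is false.
  e (successors {a, e, f}): φ is true.
  f (successors {f}): φ is true.
Detail at c (witness):
  At c: \Diamond \Box r is true, \Diamond (\Box p \land r) is true, so \Diamond \Box r \lor \Diamond (\Box p \land r) is true.
    At c: \Diamond \Box r requires \Box r at some successor in {c}.
      \Box r holds at c, so \Diamond \Box r is true at c.
    At c: \Diamond (\Box p \land r) requires \Box p \land r at some successor in {c}.
      \Box p \land r holds at c, so \Diamond (\Box p \land r) is true at c.

Yes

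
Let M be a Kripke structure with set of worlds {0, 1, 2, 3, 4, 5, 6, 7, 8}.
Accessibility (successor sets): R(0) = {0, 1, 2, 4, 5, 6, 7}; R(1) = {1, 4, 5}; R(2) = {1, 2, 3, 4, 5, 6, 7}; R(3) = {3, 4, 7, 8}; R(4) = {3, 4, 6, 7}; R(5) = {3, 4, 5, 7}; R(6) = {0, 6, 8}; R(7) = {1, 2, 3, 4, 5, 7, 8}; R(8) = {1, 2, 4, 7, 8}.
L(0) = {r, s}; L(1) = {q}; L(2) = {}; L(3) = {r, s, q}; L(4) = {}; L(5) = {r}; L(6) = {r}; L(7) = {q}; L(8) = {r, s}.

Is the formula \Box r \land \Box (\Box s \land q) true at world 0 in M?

Recall that \Box ψ holds at a world iff ψ holds at every accessible world, and \Diamond ψ holds iff ψ holds at some accessible world.
At 0: \Box r is false, \Box (\Box s \land q) is false, so \Box r \land \Box (\Box s \land q) is false.
  At 0: \Box r requires r at every successor {0, 1, 2, 4, 5, 6, 7}.
    r fails at 1, so \Box r is false at 0.
  At 0: \Box (\Box s \land q) requires \Box s \land q at every successor {0, 1, 2, 4, 5, 6, 7}.
    \Box s \land q fails at 0, so \Box (\Box s \land q) is false at 0.
      At 0: \Box s is false, q is false, so \Box s \land q is false.

No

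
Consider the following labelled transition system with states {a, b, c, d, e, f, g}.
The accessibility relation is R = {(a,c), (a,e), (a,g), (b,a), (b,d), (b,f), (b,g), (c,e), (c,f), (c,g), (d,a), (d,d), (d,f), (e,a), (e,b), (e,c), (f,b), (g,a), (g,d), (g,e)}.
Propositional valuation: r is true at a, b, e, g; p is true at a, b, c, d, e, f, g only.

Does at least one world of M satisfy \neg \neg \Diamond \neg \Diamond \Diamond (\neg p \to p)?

Recall that \Diamond ψ holds at a world iff ψ holds at some accessible world.
Let φ = \neg \neg \Diamond \neg \Diamond \Diamond (\neg p \to p). Evaluate φ at each world:
  a (successors {c, e, g}): φ is false.
  b (successors {a, d, f, g}): φ is false.
  c (successors {e, f, g}): φ is false.
  d (successors {a, d, f}): φ is false.
  e (successors {a, b, c}): φ is false.
  f (successors {b}): φ is false.
  g (successors {a, d, e}): φ is false.
For instance, at c:
  At c: \neg \Diamond \neg \Diamond \Diamond (\neg p \to p) is true, so \neg \neg \Diamond \neg \Diamond \Diamond (\neg p \to p) is false.
    At c: \Diamond \neg \Diamond \Diamond (\neg p \to p) is false, so \neg \Diamond \neg \Diamond \Diamond (\neg p \to p) is true.
      At c: \Diamond \neg \Diamond \Diamond (\neg p \to p) requires \neg \Diamond \Diamond (\neg p \to p) at some successor in {e, f, g}.
        At e: \neg \Diamond \Diamond (\neg p \to p) is false.
        At f: \neg \Diamond \Diamond (\neg p \to p) is false.
        At g: \neg \Diamond \Diamond (\neg p \to p) is false.
      So \Diamond \neg \Diamond \Diamond (\neg p \to p) is false at c.

No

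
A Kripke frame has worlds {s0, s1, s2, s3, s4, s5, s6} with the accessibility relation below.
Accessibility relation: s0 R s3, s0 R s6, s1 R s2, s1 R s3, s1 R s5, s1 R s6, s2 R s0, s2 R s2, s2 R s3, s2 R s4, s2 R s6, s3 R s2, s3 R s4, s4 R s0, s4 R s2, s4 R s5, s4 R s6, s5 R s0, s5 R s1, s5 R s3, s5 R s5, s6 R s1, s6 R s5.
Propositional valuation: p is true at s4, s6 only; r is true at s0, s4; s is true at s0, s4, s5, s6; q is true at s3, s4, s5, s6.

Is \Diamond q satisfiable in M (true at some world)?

Let φ = \Diamond q. Evaluate φ at each world:
  s0 (successors {s3, s6}): φ is true.
  s1 (successors {s2, s3, s5, s6}): φ is true.
  s2 (successors {s0, s2, s3, s4, s6}): φ is true.
  s3 (successors {s2, s4}): φ is true.
  s4 (successors {s0, s2, s5, s6}): φ is true.
  s5 (successors {s0, s1, s3, s5}): φ is true.
  s6 (successors {s1, s5}): φ is true.
Detail at s0 (witness):
  At s0: \Diamond q requires q at some successor in {s3, s6}.
    q holds at s3, so \Diamond q is true at s0.

Yes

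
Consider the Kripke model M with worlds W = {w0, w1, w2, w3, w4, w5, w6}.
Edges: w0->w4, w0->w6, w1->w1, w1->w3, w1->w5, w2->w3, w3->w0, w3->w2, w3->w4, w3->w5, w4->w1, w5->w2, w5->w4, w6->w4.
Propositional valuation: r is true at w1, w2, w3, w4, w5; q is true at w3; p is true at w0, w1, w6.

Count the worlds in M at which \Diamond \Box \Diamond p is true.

4

Let φ = \Diamond \Box \Diamond p. Evaluate φ at each world:
  w0 (successors {w4, w6}): φ is true.
  w1 (successors {w1, w3, w5}): φ is false.
  w2 (successors {w3}): φ is false.
  w3 (successors {w0, w2, w4, w5}): φ is true.
  w4 (successors {w1}): φ is false.
  w5 (successors {w2, w4}): φ is true.
  w6 (successors {w4}): φ is true.
For instance, at w6:
  At w6: \Diamond \Box \Diamond p requires \Box \Diamond p at some successor in {w4}.
    \Box \Diamond p holds at w4, so \Diamond \Box \Diamond p is true at w6.
      At w4: \Box \Diamond p requires \Diamond p at every successor {w1}.
        At w1: \Diamond p is true.
      So \Box \Diamond p is true at w4.
Satisfying worlds: {w0, w3, w5, w6}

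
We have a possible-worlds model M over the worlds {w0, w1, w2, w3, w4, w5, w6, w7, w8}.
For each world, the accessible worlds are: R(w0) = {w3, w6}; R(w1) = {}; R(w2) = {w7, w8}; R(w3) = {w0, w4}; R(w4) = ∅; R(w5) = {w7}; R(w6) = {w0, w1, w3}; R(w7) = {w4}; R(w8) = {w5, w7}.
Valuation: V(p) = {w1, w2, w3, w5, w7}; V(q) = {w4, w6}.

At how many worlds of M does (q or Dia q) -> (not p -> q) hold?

Recall that Dia ψ holds at a world iff ψ holds at some accessible world.
Let φ = (q or Dia q) -> (not p -> q). Evaluate φ at each world:
  w0 (successors {w3, w6}): φ is false.
  w1 (successors ∅): φ is true.
  w2 (successors {w7, w8}): φ is true.
  w3 (successors {w0, w4}): φ is true.
  w4 (successors ∅): φ is true.
  w5 (successors {w7}): φ is true.
  w6 (successors {w0, w1, w3}): φ is true.
  w7 (successors {w4}): φ is true.
  w8 (successors {w5, w7}): φ is true.
For instance, at w7:
  At w7: q or Dia q is true, not p -> q is true, so (q or Dia q) -> (not p -> q) is true.
    At w7: q is false, Dia q is true, so q or Dia q is true.
      At w7: Dia q requires q at some successor in {w4}.
        q holds at w4, so Dia q is true at w7.
Satisfying worlds: {w1, w2, w3, w4, w5, w6, w7, w8}

8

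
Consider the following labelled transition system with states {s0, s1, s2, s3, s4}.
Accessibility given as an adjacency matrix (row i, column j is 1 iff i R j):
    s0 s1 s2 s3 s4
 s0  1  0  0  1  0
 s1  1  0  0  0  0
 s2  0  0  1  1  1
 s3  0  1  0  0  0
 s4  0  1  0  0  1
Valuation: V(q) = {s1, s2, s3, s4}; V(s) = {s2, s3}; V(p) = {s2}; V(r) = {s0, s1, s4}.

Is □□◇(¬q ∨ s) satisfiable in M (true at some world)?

Recall that □ψ holds at a world iff ψ holds at every accessible world, and ◇ψ holds iff ψ holds at some accessible world.
Let φ = □□◇(¬q ∨ s). Evaluate φ at each world:
  s0 (successors {s0, s3}): φ is false.
  s1 (successors {s0}): φ is false.
  s2 (successors {s2, s3, s4}): φ is false.
  s3 (successors {s1}): φ is true.
  s4 (successors {s1, s4}): φ is false.
Detail at s3 (witness):
  At s3: □□◇(¬q ∨ s) requires □◇(¬q ∨ s) at every successor {s1}.
      At s1: □◇(¬q ∨ s) requires ◇(¬q ∨ s) at every successor {s0}.
        At s0: ◇(¬q ∨ s) is true.
      So □◇(¬q ∨ s) is true at s1.
  So □□◇(¬q ∨ s) is true at s3.

Yes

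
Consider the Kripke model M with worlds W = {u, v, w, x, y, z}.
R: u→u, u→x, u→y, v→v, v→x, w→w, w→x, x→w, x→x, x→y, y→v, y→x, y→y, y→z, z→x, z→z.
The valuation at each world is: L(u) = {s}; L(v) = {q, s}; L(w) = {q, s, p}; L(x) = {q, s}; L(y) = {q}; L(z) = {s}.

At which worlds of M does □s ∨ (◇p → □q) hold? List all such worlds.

Let φ = □s ∨ (◇p → □q). Evaluate φ at each world:
  u (successors {u, x, y}): φ is true.
  v (successors {v, x}): φ is true.
  w (successors {w, x}): φ is true.
  x (successors {w, x, y}): φ is true.
  y (successors {v, x, y, z}): φ is true.
  z (successors {x, z}): φ is true.
For instance, at w:
  At w: □s is true, ◇p → □q is true, so □s ∨ (◇p → □q) is true.
    At w: □s requires s at every successor {w, x}.
      At w: s is true.
      At x: s is true.
    So □s is true at w.
    At w: ◇p is true, □q is true, so ◇p → □q is true.
      At w: ◇p requires p at some successor in {w, x}.
        p holds at w, so ◇p is true at w.
      At w: □q requires q at every successor {w, x}.
        At w: q is true.
        At x: q is true.
      So □q is true at w.
Satisfying worlds: {u, v, w, x, y, z}

u, v, w, x, y, z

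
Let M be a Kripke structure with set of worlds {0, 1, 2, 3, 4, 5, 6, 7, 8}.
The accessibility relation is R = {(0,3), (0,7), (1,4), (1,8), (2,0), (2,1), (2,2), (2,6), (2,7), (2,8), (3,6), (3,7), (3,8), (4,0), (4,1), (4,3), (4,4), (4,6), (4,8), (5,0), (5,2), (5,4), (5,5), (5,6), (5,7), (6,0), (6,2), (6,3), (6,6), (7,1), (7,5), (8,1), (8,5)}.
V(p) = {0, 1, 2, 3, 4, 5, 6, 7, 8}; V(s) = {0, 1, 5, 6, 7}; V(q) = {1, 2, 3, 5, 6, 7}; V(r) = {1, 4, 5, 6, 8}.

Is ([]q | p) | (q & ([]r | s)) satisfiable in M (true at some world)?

Let φ = ([]q | p) | (q & ([]r | s)). Evaluate φ at each world:
  0 (successors {3, 7}): φ is true.
  1 (successors {4, 8}): φ is true.
  2 (successors {0, 1, 2, 6, 7, 8}): φ is true.
  3 (successors {6, 7, 8}): φ is true.
  4 (successors {0, 1, 3, 4, 6, 8}): φ is true.
  5 (successors {0, 2, 4, 5, 6, 7}): φ is true.
  6 (successors {0, 2, 3, 6}): φ is true.
  7 (successors {1, 5}): φ is true.
  8 (successors {1, 5}): φ is true.
Detail at 0 (witness):
  At 0: []q | p is true, q & ([]r | s) is false, so ([]q | p) | (q & ([]r | s)) is true.
    At 0: []q is true, p is true, so []q | p is true.
      At 0: []q requires q at every successor {3, 7}.
        At 3: q is true.
        At 7: q is true.
      So []q is true at 0.
    At 0: q is false, []r | s is true, so q & ([]r | s) is false.
      At 0: []r is false, s is true, so []r | s is true.

Yes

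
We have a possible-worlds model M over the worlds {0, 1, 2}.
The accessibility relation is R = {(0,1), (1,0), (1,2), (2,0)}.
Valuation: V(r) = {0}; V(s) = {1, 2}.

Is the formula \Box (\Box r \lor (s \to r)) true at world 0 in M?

At 0: \Box (\Box r \lor (s \to r)) requires \Box r \lor (s \to r) at every successor {1}.
  \Box r \lor (s \to r) fails at 1, so \Box (\Box r \lor (s \to r)) is false at 0.
    At 1: \Box r is false, s \to r is false, so \Box r \lor (s \to r) is false.
      At 1: \Box r requires r at every successor {0, 2}.
        r fails at 2, so \Box r is false at 1.

No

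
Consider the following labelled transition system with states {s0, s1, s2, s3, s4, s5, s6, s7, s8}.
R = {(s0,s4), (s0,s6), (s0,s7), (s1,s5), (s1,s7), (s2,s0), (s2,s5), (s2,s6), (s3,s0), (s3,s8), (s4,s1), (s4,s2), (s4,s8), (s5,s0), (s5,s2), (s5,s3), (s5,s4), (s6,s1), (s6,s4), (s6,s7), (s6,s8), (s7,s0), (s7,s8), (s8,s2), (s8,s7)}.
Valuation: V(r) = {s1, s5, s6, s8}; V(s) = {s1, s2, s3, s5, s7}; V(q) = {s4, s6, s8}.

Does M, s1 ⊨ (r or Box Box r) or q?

Yes

Recall that Box ψ holds at a world iff ψ holds at every accessible world, and Dia ψ holds iff ψ holds at some accessible world.
At s1: r or Box Box r is true, q is false, so (r or Box Box r) or q is true.
  At s1: r is true, Box Box r is false, so r or Box Box r is true.
    At s1: Box Box r requires Box r at every successor {s5, s7}.
      Box r fails at s5, so Box Box r is false at s1.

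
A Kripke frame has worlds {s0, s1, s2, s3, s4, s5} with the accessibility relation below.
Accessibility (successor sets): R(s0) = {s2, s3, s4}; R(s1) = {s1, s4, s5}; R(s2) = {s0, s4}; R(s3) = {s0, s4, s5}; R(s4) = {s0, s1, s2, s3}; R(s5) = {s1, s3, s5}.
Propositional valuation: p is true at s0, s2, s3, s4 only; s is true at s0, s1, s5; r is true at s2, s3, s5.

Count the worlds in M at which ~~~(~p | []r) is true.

Let φ = ~~~(~p | []r). Evaluate φ at each world:
  s0 (successors {s2, s3, s4}): φ is true.
  s1 (successors {s1, s4, s5}): φ is false.
  s2 (successors {s0, s4}): φ is true.
  s3 (successors {s0, s4, s5}): φ is true.
  s4 (successors {s0, s1, s2, s3}): φ is true.
  s5 (successors {s1, s3, s5}): φ is false.
For instance, at s0:
  At s0: ~~(~p | []r) is false, so ~~~(~p | []r) is true.
    At s0: ~(~p | []r) is true, so ~~(~p | []r) is false.
      At s0: ~p | []r is false, so ~(~p | []r) is true.
Satisfying worlds: {s0, s2, s3, s4}

4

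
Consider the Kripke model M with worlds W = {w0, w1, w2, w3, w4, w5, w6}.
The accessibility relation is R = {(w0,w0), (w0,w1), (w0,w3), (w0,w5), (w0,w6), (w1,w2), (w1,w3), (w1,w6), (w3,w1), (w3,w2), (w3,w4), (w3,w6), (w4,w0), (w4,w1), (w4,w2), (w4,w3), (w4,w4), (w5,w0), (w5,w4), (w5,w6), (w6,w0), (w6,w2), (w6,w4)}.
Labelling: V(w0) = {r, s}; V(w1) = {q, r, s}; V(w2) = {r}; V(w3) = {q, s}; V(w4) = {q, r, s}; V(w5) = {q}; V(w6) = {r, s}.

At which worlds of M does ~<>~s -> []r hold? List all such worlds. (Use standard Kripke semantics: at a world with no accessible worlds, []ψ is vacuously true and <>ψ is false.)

w0, w1, w2, w3, w4, w5, w6

Let φ = ~<>~s -> []r. Evaluate φ at each world:
  w0 (successors {w0, w1, w3, w5, w6}): φ is true.
  w1 (successors {w2, w3, w6}): φ is true.
  w2 (successors ∅): φ is true.
  w3 (successors {w1, w2, w4, w6}): φ is true.
  w4 (successors {w0, w1, w2, w3, w4}): φ is true.
  w5 (successors {w0, w4, w6}): φ is true.
  w6 (successors {w0, w2, w4}): φ is true.
For instance, at w6:
  At w6: ~<>~s is false, []r is true, so ~<>~s -> []r is true.
    At w6: <>~s is true, so ~<>~s is false.
      At w6: <>~s requires ~s at some successor in {w0, w2, w4}.
        ~s holds at w2, so <>~s is true at w6.
    At w6: []r requires r at every successor {w0, w2, w4}.
      At w0: r is true.
      At w2: r is true.
      At w4: r is true.
    So []r is true at w6.
Satisfying worlds: {w0, w1, w2, w3, w4, w5, w6}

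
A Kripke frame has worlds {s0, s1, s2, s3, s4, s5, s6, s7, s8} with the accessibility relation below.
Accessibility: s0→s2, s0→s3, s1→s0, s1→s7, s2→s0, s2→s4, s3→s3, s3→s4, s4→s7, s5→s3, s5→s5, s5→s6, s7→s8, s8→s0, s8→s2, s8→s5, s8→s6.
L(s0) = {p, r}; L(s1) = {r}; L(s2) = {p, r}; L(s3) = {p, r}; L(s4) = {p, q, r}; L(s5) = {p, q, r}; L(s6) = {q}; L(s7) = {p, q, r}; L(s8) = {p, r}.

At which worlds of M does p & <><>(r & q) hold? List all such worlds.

Let φ = p & <><>(r & q). Evaluate φ at each world:
  s0 (successors {s2, s3}): φ is true.
  s1 (successors {s0, s7}): φ is false.
  s2 (successors {s0, s4}): φ is true.
  s3 (successors {s3, s4}): φ is true.
  s4 (successors {s7}): φ is false.
  s5 (successors {s3, s5, s6}): φ is true.
  s6 (successors ∅): φ is false.
  s7 (successors {s8}): φ is true.
  s8 (successors {s0, s2, s5, s6}): φ is true.
For instance, at s7:
  At s7: p is true, <><>(r & q) is true, so p & <><>(r & q) is true.
    At s7: <><>(r & q) requires <>(r & q) at some successor in {s8}.
      <>(r & q) holds at s8, so <><>(r & q) is true at s7.
Satisfying worlds: {s0, s2, s3, s5, s7, s8}

s0, s2, s3, s5, s7, s8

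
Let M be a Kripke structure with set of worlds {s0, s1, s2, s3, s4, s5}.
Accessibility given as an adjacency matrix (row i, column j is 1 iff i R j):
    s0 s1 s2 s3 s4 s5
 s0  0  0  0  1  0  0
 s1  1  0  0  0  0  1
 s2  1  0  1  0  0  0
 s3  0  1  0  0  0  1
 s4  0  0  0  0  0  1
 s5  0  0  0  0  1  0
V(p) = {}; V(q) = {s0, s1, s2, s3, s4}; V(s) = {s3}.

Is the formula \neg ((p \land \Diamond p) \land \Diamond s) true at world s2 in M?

Yes

At s2: (p \land \Diamond p) \land \Diamond s is false, so \neg ((p \land \Diamond p) \land \Diamond s) is true.
  At s2: p \land \Diamond p is false, \Diamond s is false, so (p \land \Diamond p) \land \Diamond s is false.
    At s2: p is false, \Diamond p is false, so p \land \Diamond p is false.
      At s2: \Diamond p requires p at some successor in {s0, s2}.
        At s0: p is false.
        At s2: p is false.
      So \Diamond p is false at s2.
    At s2: \Diamond s requires s at some successor in {s0, s2}.
      At s0: s is false.
      At s2: s is false.
    So \Diamond s is false at s2.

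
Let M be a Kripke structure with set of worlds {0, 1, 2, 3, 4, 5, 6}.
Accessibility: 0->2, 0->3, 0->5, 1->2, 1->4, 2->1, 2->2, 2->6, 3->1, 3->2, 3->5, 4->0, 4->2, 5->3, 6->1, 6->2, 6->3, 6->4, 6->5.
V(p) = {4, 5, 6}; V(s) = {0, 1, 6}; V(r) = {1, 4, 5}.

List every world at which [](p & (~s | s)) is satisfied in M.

none

Let φ = [](p & (~s | s)). Evaluate φ at each world:
  0 (successors {2, 3, 5}): φ is false.
  1 (successors {2, 4}): φ is false.
  2 (successors {1, 2, 6}): φ is false.
  3 (successors {1, 2, 5}): φ is false.
  4 (successors {0, 2}): φ is false.
  5 (successors {3}): φ is false.
  6 (successors {1, 2, 3, 4, 5}): φ is false.
For instance, at 3:
  At 3: [](p & (~s | s)) requires p & (~s | s) at every successor {1, 2, 5}.
    p & (~s | s) fails at 1, so [](p & (~s | s)) is false at 3.
Satisfying worlds: none.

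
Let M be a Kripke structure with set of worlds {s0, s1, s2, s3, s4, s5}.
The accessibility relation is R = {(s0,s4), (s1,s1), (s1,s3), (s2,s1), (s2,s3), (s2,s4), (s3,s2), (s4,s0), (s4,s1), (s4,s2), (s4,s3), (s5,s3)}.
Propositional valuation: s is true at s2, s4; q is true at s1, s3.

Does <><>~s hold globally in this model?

No

Recall that <>ψ holds at a world iff ψ holds at some accessible world.
Let φ = <><>~s. Evaluate φ at each world:
  s0 (successors {s4}): φ is true.
  s1 (successors {s1, s3}): φ is true.
  s2 (successors {s1, s3, s4}): φ is true.
  s3 (successors {s2}): φ is true.
  s4 (successors {s0, s1, s2, s3}): φ is true.
  s5 (successors {s3}): φ is false.
Detail at s5 (counterexample):
  At s5: <><>~s requires <>~s at some successor in {s3}.
    At s3: <>~s is false.
  So <><>~s is false at s5.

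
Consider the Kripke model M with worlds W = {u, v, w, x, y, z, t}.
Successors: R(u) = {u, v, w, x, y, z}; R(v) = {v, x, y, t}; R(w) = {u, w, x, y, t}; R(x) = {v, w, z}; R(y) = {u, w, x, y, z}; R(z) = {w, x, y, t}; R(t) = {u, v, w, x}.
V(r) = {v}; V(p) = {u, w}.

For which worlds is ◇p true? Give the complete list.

Let φ = ◇p. Evaluate φ at each world:
  u (successors {u, v, w, x, y, z}): φ is true.
  v (successors {v, x, y, t}): φ is false.
  w (successors {u, w, x, y, t}): φ is true.
  x (successors {v, w, z}): φ is true.
  y (successors {u, w, x, y, z}): φ is true.
  z (successors {w, x, y, t}): φ is true.
  t (successors {u, v, w, x}): φ is true.
For instance, at u:
  At u: ◇p requires p at some successor in {u, v, w, x, y, z}.
    p holds at u, so ◇p is true at u.
Satisfying worlds: {u, w, x, y, z, t}

u, w, x, y, z, t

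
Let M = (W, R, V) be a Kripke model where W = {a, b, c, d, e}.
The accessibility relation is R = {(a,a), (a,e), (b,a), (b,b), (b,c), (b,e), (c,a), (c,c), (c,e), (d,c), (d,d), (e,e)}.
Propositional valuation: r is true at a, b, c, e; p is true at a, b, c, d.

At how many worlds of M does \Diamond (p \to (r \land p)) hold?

5

Let φ = \Diamond (p \to (r \land p)). Evaluate φ at each world:
  a (successors {a, e}): φ is true.
  b (successors {a, b, c, e}): φ is true.
  c (successors {a, c, e}): φ is true.
  d (successors {c, d}): φ is true.
  e (successors {e}): φ is true.
For instance, at e:
  At e: \Diamond (p \to (r \land p)) requires p \to (r \land p) at some successor in {e}.
    p \to (r \land p) holds at e, so \Diamond (p \to (r \land p)) is true at e.
Satisfying worlds: {a, b, c, d, e}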